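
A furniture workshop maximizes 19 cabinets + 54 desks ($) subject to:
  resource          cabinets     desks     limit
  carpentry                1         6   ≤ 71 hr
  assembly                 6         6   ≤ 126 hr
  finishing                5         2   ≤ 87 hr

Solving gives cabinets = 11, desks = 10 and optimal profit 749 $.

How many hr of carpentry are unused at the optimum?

carpentry used = 1·11 + 6·10 = 71; slack = 71 − 71 = 0.

0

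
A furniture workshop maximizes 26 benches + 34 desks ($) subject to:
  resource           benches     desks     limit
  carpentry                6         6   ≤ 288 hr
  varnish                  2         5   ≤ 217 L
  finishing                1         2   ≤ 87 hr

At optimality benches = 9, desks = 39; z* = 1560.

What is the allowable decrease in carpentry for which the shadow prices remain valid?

24

Binding constraints: carpentry, finishing. The basis is B = [[6,6],[1,2]] with det 6.
Per unit decrease in carpentry, x* moves by d = (-0.3333, 0.1667).
The basis stays optimal until varnish becomes binding; allowable decrease = 24 hr.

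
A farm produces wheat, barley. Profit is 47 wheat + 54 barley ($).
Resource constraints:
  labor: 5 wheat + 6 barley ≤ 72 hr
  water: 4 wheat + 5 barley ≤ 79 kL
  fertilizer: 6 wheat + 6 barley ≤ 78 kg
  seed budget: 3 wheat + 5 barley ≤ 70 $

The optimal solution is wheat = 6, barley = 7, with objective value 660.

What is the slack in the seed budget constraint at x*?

17

seed budget used = 3·6 + 5·7 = 53; slack = 70 − 53 = 17.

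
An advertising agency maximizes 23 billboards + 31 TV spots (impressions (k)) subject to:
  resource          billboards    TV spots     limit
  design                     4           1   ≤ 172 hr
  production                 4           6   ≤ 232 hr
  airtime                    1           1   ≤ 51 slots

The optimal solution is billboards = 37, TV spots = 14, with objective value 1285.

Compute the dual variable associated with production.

Binding: production and airtime. Non-binding: design (10 unused).
Slack constraints have shadow price 0 (complementary slackness).
Dual feasibility on the basic columns requires 4·y_production + 1·y_airtime = 23, 6·y_production + 1·y_airtime = 31.
→ y_production = 4 and y_airtime = 7.
Shadow price of production = 4.

4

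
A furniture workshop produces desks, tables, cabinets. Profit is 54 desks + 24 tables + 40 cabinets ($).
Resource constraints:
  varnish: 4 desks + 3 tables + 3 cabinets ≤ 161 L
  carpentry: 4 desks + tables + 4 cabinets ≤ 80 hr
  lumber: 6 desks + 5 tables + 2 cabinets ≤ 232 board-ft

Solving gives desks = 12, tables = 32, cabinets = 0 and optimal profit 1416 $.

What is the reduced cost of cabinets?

At the optimum: varnish uses 144 of 161 (slack = 17); carpentry uses 80 of 80 (binding); lumber uses 232 of 232 (binding).
Slack constraints have shadow price 0 (complementary slackness).
Dual feasibility on the basic columns requires 4·y_carpentry + 6·y_lumber = 54, 1·y_carpentry + 5·y_lumber = 24.
This yields shadow prices y_carpentry = 9, y_lumber = 3.
Reduced cost of cabinets: c₃ − yᵀa₃ = 40 − (9·4 + 3·2) = 40 − 42 = -2.

-2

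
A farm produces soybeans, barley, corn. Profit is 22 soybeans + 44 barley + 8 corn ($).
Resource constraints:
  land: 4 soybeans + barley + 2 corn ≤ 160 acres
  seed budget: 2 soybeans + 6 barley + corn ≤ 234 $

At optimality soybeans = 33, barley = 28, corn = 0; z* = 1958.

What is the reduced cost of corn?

Check each constraint at x*: land 160/160 (tight); seed budget 234/234 (tight).
The binding rows give the dual system: 4·y_land + 2·y_seed budget = 22 and 1·y_land + 6·y_seed budget = 44.
This yields shadow prices y_land = 2, y_seed budget = 7.
Reduced cost of corn: c₃ − yᵀa₃ = 8 − (2·2 + 7·1) = 8 − 11 = -3.

-3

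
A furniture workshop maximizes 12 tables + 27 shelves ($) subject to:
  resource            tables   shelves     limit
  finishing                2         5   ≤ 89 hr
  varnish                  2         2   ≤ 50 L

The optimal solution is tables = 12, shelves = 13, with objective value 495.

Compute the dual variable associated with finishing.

5

At the optimum: finishing uses 89 of 89 (binding); varnish uses 50 of 50 (binding).
The binding rows give the dual system: 2·y_finishing + 2·y_varnish = 12 and 5·y_finishing + 2·y_varnish = 27.
This yields shadow prices y_finishing = 5, y_varnish = 1.
Shadow price of finishing = 5.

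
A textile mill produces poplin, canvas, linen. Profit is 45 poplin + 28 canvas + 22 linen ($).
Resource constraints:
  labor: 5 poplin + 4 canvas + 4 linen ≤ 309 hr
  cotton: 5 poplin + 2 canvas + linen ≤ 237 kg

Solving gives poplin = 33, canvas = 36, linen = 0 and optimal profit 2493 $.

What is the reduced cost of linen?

-2

Check each constraint at x*: labor 309/309 (tight); cotton 237/237 (tight).
From A_Bᵀ y = c: 5·y_labor + 5·y_cotton = 45; 4·y_labor + 2·y_cotton = 28.
This yields shadow prices y_labor = 5, y_cotton = 4.
Reduced cost of linen: c₃ − yᵀa₃ = 22 − (5·4 + 4·1) = 22 − 24 = -2.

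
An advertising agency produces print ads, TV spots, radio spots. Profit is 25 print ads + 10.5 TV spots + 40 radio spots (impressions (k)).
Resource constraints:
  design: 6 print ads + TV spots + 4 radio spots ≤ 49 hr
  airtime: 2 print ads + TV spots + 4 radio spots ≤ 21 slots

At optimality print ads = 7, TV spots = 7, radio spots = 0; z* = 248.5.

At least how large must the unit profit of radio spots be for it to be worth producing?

42

At the optimum: design uses 49 of 49 (binding); airtime uses 21 of 21 (binding).
From A_Bᵀ y = c: 6·y_design + 2·y_airtime = 25; 1·y_design + 1·y_airtime = 10.5.
This yields shadow prices y_design = 1, y_airtime = 9.5.
radio spots enters the basis when its profit ≥ yᵀa₃ = 1·4 + 9.5·4 = 42.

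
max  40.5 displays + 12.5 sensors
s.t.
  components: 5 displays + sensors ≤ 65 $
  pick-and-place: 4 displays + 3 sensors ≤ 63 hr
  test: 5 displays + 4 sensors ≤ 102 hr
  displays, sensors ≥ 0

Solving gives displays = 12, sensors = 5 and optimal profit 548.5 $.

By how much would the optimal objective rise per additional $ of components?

Binding: components and pick-and-place. Non-binding: test (22 unused).
By complementary slackness, y = 0 for the non-binding constraint.
From A_Bᵀ y = c: 5·y_components + 4·y_pick-and-place = 40.5; 1·y_components + 3·y_pick-and-place = 12.5.
This yields shadow prices y_components = 6.5, y_pick-and-place = 2.
Shadow price of components = 6.5.

6.5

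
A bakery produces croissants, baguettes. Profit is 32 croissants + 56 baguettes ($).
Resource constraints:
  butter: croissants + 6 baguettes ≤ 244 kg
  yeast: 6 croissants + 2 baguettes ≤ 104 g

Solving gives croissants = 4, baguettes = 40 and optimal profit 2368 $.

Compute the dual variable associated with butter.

Check each constraint at x*: butter 244/244 (tight); yeast 104/104 (tight).
The binding rows give the dual system: 1·y_butter + 6·y_yeast = 32 and 6·y_butter + 2·y_yeast = 56.
Solving: y_butter = 8, y_yeast = 4.
Shadow price of butter = 8.

8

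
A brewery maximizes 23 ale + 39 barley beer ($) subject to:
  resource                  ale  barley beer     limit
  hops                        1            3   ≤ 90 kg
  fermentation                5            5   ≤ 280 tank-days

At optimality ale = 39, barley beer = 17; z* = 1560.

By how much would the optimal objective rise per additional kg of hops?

8

Check each constraint at x*: hops 90/90 (tight); fermentation 280/280 (tight).
The binding rows give the dual system: 1·y_hops + 5·y_fermentation = 23 and 3·y_hops + 5·y_fermentation = 39.
This yields shadow prices y_hops = 8, y_fermentation = 3.
Shadow price of hops = 8.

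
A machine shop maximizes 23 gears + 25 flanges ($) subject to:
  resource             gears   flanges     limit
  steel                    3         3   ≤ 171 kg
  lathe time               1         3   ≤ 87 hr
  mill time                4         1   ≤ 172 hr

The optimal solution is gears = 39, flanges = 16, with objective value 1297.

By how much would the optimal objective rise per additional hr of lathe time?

7

Check each constraint at x*: steel 165/171 (slack 6); lathe time 87/87 (tight); mill time 172/172 (tight).
By complementary slackness, y = 0 for the non-binding constraint.
From A_Bᵀ y = c: 1·y_lathe time + 4·y_mill time = 23; 3·y_lathe time + 1·y_mill time = 25.
→ y_lathe time = 7 and y_mill time = 4.
Shadow price of lathe time = 7.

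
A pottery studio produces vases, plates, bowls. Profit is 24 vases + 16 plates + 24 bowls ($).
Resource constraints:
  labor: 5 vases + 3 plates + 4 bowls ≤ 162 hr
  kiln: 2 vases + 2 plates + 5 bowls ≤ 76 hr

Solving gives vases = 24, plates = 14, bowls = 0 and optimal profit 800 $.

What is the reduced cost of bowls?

At the optimum: labor uses 162 of 162 (binding); kiln uses 76 of 76 (binding).
Dual feasibility on the basic columns requires 5·y_labor + 2·y_kiln = 24, 3·y_labor + 2·y_kiln = 16.
→ y_labor = 4 and y_kiln = 2.
Reduced cost of bowls: c₃ − yᵀa₃ = 24 − (4·4 + 2·5) = 24 − 26 = -2.

-2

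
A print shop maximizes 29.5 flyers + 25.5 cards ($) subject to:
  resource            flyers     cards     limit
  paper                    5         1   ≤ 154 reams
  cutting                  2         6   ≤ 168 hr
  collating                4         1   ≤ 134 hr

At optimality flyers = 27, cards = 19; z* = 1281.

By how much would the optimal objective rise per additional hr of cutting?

3.5

Check each constraint at x*: paper 154/154 (tight); cutting 168/168 (tight); collating 127/134 (slack 7).
Since collating is not tight, its dual is 0.
Dual feasibility on the basic columns requires 5·y_paper + 2·y_cutting = 29.5, 1·y_paper + 6·y_cutting = 25.5.
This yields shadow prices y_paper = 4.5, y_cutting = 3.5.
Shadow price of cutting = 3.5.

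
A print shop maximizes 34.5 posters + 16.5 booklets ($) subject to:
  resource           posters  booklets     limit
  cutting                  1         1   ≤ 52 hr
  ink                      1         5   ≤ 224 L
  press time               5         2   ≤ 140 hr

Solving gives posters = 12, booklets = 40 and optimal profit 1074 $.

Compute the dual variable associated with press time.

6

Binding: cutting and press time. Non-binding: ink (12 unused).
By complementary slackness, y = 0 for the non-binding constraint.
Dual feasibility on the basic columns requires 1·y_cutting + 5·y_press time = 34.5, 1·y_cutting + 2·y_press time = 16.5.
This yields shadow prices y_cutting = 4.5, y_press time = 6.
Shadow price of press time = 6.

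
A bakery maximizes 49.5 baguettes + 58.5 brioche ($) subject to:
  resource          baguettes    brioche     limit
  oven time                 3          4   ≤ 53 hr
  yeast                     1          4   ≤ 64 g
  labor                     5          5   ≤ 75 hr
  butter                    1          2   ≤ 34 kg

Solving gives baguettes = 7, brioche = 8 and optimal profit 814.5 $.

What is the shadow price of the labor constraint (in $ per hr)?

Check each constraint at x*: oven time 53/53 (tight); yeast 39/64 (slack 25); labor 75/75 (tight); butter 23/34 (slack 11).
Slack constraints have shadow price 0 (complementary slackness).
The binding rows give the dual system: 3·y_oven time + 5·y_labor = 49.5 and 4·y_oven time + 5·y_labor = 58.5.
Solving: y_oven time = 9, y_labor = 4.5.
Shadow price of labor = 4.5.

4.5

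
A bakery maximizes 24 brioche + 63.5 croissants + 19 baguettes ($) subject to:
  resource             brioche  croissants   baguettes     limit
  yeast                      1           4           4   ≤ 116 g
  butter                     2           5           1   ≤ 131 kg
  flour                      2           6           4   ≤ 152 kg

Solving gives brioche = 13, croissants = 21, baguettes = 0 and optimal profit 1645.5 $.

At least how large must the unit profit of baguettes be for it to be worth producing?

22.5

Check each constraint at x*: yeast 97/116 (slack 19); butter 131/131 (tight); flour 152/152 (tight).
By complementary slackness, y = 0 for the non-binding constraint.
Dual feasibility on the basic columns requires 2·y_butter + 2·y_flour = 24, 5·y_butter + 6·y_flour = 63.5.
→ y_butter = 8.5 and y_flour = 3.5.
baguettes enters the basis when its profit ≥ yᵀa₃ = 8.5·1 + 3.5·4 = 22.5.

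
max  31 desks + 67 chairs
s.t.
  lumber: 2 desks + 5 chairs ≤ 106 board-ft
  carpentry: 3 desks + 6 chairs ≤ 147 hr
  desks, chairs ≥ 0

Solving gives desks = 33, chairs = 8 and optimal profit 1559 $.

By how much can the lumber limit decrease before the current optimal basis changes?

8

Binding constraints: lumber, carpentry. The basis is B = [[2,5],[3,6]] with det -3.
Per unit decrease in lumber, x* moves by d = (2, -1).
The basis stays optimal until chairs reaches 0; allowable decrease = 8 board-ft.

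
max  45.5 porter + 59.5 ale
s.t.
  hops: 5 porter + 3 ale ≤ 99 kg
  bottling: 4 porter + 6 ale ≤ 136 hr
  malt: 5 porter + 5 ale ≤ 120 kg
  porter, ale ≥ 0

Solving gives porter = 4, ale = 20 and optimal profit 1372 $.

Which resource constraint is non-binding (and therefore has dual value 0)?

hops

hops: 80/99 (slack 19)
bottling: 136/136 (binding)
malt: 120/120 (binding)
By complementary slackness, a constraint with positive slack has shadow price 0 → hops.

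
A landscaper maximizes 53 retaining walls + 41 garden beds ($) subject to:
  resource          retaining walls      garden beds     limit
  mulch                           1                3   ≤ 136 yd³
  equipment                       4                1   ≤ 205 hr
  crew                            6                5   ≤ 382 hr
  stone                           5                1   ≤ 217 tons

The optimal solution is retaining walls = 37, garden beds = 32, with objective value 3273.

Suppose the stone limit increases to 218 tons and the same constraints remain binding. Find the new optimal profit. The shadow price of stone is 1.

Δb = 1, so new z* = 3273 + (1)·(1) = 3273 + 1 = 3274.

3274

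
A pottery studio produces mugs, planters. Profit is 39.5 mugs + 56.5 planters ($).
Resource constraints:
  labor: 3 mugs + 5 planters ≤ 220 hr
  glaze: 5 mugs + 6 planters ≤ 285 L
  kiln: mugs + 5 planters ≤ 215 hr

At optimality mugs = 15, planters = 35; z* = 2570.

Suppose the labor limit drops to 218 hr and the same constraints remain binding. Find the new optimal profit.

Check each constraint at x*: labor 220/220 (tight); glaze 285/285 (tight); kiln 190/215 (slack 25).
Slack constraints have shadow price 0 (complementary slackness).
From A_Bᵀ y = c: 3·y_labor + 5·y_glaze = 39.5; 5·y_labor + 6·y_glaze = 56.5.
This yields shadow prices y_labor = 6.5, y_glaze = 4.
Δz = y_labor·Δb = 6.5 × (-2) = -13, so new z* = 2570 − 13 = 2557.

2557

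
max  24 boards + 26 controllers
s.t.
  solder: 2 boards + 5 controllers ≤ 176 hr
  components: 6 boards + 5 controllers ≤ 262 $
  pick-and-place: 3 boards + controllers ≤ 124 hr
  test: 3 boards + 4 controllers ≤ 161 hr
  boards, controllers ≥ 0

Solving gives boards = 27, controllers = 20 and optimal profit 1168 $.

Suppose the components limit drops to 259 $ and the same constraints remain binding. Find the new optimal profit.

Check each constraint at x*: solder 154/176 (slack 22); components 262/262 (tight); pick-and-place 101/124 (slack 23); test 161/161 (tight).
Since solder, pick-and-place are not tight, their duals are 0.
Dual feasibility on the basic columns requires 6·y_components + 3·y_test = 24, 5·y_components + 4·y_test = 26.
→ y_components = 2 and y_test = 4.
Δz = y_components·Δb = 2 × (-3) = -6, so new z* = 1168 − 6 = 1162.

1162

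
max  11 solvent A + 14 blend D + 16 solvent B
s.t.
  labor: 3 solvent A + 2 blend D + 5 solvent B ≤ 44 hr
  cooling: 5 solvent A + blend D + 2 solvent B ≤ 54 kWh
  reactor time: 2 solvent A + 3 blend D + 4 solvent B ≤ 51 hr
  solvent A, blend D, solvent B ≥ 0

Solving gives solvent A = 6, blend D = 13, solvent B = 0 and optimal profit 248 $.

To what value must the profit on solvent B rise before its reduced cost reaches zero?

21

At the optimum: labor uses 44 of 44 (binding); cooling uses 43 of 54 (slack = 11); reactor time uses 51 of 51 (binding).
Since cooling is not tight, its dual is 0.
From A_Bᵀ y = c: 3·y_labor + 2·y_reactor time = 11; 2·y_labor + 3·y_reactor time = 14.
This yields shadow prices y_labor = 1, y_reactor time = 4.
solvent B enters the basis when its profit ≥ yᵀa₃ = 1·5 + 4·4 = 21.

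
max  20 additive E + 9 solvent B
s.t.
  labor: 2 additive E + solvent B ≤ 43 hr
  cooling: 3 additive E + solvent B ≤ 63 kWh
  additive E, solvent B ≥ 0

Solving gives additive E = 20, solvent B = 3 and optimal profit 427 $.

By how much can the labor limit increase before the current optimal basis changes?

20

Binding constraints: labor, cooling. The basis is B = [[2,1],[3,1]] with det -1.
Per unit increase in labor, x* moves by d = (-1, 3).
The basis stays optimal until additive E reaches 0; allowable increase = 20 hr.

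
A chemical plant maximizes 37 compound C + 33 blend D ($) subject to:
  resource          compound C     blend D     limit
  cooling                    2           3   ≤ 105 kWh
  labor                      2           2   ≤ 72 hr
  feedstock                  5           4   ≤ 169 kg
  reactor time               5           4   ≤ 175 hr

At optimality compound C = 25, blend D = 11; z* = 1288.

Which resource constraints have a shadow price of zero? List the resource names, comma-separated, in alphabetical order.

cooling: 83/105 (slack 22)
labor: 72/72 (binding)
feedstock: 169/169 (binding)
reactor time: 169/175 (slack 6)
By complementary slackness, a constraint with positive slack has shadow price 0 → cooling, reactor time.

cooling, reactor time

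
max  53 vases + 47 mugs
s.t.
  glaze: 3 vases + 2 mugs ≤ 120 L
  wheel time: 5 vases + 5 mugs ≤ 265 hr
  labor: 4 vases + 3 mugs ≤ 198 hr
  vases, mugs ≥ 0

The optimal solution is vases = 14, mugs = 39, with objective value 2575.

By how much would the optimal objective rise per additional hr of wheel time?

7

Binding: glaze and wheel time. Non-binding: labor (25 unused).
Slack constraints have shadow price 0 (complementary slackness).
The binding rows give the dual system: 3·y_glaze + 5·y_wheel time = 53 and 2·y_glaze + 5·y_wheel time = 47.
This yields shadow prices y_glaze = 6, y_wheel time = 7.
Shadow price of wheel time = 7.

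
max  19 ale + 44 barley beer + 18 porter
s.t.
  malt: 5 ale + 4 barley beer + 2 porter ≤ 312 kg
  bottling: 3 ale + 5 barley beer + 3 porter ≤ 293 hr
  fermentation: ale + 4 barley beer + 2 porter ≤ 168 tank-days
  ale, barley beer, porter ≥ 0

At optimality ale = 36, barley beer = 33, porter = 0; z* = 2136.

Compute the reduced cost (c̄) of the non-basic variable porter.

-4

Check each constraint at x*: malt 312/312 (tight); bottling 273/293 (slack 20); fermentation 168/168 (tight).
Slack constraints have shadow price 0 (complementary slackness).
The binding rows give the dual system: 5·y_malt + 1·y_fermentation = 19 and 4·y_malt + 4·y_fermentation = 44.
Solving: y_malt = 2, y_fermentation = 9.
Reduced cost of porter: c₃ − yᵀa₃ = 18 − (2·2 + 9·2) = 18 − 22 = -4.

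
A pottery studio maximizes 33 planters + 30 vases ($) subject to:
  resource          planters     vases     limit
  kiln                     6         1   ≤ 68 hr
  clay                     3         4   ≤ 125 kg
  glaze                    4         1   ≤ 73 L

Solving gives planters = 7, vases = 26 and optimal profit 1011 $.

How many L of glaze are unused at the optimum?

glaze used = 4·7 + 1·26 = 54; slack = 73 − 54 = 19.

19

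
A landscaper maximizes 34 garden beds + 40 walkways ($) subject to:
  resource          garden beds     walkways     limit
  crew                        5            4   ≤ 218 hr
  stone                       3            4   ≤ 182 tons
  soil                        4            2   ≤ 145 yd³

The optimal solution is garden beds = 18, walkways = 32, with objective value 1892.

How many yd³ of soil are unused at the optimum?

soil used = 4·18 + 2·32 = 136; slack = 145 − 136 = 9.

9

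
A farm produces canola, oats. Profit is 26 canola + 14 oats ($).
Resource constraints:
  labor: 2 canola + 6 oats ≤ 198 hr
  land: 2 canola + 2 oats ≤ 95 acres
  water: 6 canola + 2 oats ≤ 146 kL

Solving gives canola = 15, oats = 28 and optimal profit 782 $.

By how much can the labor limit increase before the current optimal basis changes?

36

Binding constraints: labor, water. The basis is B = [[2,6],[6,2]] with det -32.
Per unit increase in labor, x* moves by d = (-0.0625, 0.1875).
The basis stays optimal until land becomes binding; allowable increase = 36 hr.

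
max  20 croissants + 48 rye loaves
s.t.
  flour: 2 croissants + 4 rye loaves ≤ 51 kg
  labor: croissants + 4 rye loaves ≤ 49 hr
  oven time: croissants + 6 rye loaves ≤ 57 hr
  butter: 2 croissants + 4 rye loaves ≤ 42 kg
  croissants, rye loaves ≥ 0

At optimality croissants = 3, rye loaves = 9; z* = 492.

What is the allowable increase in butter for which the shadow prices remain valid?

9

Binding constraints: oven time, butter. The basis is B = [[1,6],[2,4]] with det -8.
Per unit increase in butter, x* moves by d = (0.75, -0.125).
The basis stays optimal until flour becomes binding; allowable increase = 9 kg.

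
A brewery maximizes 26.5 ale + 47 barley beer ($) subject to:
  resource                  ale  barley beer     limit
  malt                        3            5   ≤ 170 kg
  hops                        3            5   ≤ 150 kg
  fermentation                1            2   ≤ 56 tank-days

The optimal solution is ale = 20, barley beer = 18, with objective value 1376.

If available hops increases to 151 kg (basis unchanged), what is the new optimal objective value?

1382

Binding: hops and fermentation. Non-binding: malt (20 unused).
By complementary slackness, y = 0 for the non-binding constraint.
From A_Bᵀ y = c: 3·y_hops + 1·y_fermentation = 26.5; 5·y_hops + 2·y_fermentation = 47.
→ y_hops = 6 and y_fermentation = 8.5.
Δz = y_hops·Δb = 6 × (1) = 6, so new z* = 1376 + 6 = 1382.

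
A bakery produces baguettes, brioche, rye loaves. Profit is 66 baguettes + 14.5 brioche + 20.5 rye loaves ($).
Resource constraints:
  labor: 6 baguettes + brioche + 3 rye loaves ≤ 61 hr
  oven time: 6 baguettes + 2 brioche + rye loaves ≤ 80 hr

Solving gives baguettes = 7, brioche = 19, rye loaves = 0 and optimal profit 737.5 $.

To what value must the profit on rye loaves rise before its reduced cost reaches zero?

26

Both labor and oven time are binding at x*.
The binding rows give the dual system: 6·y_labor + 6·y_oven time = 66 and 1·y_labor + 2·y_oven time = 14.5.
→ y_labor = 7.5 and y_oven time = 3.5.
rye loaves enters the basis when its profit ≥ yᵀa₃ = 7.5·3 + 3.5·1 = 26.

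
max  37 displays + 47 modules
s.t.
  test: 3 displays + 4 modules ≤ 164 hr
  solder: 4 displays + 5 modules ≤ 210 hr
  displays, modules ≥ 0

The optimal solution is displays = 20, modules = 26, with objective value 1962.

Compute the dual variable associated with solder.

7

Check each constraint at x*: test 164/164 (tight); solder 210/210 (tight).
From A_Bᵀ y = c: 3·y_test + 4·y_solder = 37; 4·y_test + 5·y_solder = 47.
Solving: y_test = 3, y_solder = 7.
Shadow price of solder = 7.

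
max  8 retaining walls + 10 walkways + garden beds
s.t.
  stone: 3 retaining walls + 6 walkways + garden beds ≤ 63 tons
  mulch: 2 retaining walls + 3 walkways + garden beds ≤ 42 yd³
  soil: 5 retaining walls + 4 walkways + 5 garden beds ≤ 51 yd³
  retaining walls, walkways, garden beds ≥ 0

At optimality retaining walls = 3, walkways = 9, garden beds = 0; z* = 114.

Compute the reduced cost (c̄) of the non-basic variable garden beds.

Check each constraint at x*: stone 63/63 (tight); mulch 33/42 (slack 9); soil 51/51 (tight).
Since mulch is not tight, its dual is 0.
Dual feasibility on the basic columns requires 3·y_stone + 5·y_soil = 8, 6·y_stone + 4·y_soil = 10.
Solving: y_stone = 1, y_soil = 1.
Reduced cost of garden beds: c₃ − yᵀa₃ = 1 − (1·1 + 1·5) = 1 − 6 = -5.

-5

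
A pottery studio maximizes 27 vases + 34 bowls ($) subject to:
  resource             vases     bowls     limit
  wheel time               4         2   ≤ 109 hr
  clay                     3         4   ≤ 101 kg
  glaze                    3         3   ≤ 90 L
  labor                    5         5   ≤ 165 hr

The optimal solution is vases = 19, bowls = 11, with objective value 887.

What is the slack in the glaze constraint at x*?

0

glaze used = 3·19 + 3·11 = 90; slack = 90 − 90 = 0.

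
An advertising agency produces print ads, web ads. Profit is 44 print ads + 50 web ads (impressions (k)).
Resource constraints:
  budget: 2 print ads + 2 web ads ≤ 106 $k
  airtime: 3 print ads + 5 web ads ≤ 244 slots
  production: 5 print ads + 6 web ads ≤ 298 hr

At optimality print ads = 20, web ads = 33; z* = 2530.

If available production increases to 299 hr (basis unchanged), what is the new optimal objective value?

Binding: budget and production. Non-binding: airtime (19 unused).
Slack constraints have shadow price 0 (complementary slackness).
Dual feasibility on the basic columns requires 2·y_budget + 5·y_production = 44, 2·y_budget + 6·y_production = 50.
This yields shadow prices y_budget = 7, y_production = 6.
Δz = y_production·Δb = 6 × (1) = 6, so new z* = 2530 + 6 = 2536.

2536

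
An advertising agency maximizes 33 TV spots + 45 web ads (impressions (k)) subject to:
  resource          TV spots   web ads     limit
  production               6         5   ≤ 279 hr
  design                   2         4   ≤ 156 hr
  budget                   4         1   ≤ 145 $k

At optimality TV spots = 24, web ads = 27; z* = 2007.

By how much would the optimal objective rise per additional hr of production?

At the optimum: production uses 279 of 279 (binding); design uses 156 of 156 (binding); budget uses 123 of 145 (slack = 22).
By complementary slackness, y = 0 for the non-binding constraint.
The binding rows give the dual system: 6·y_production + 2·y_design = 33 and 5·y_production + 4·y_design = 45.
This yields shadow prices y_production = 3, y_design = 7.5.
Shadow price of production = 3.

3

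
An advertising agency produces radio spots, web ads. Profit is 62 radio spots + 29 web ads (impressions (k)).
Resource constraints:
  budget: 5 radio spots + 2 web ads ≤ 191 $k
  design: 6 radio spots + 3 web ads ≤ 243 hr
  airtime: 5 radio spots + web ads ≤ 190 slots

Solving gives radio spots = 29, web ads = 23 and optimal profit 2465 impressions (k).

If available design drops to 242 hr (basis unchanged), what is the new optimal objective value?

At the optimum: budget uses 191 of 191 (binding); design uses 243 of 243 (binding); airtime uses 168 of 190 (slack = 22).
By complementary slackness, y = 0 for the non-binding constraint.
Dual feasibility on the basic columns requires 5·y_budget + 6·y_design = 62, 2·y_budget + 3·y_design = 29.
Solving: y_budget = 4, y_design = 7.
Δz = y_design·Δb = 7 × (-1) = -7, so new z* = 2465 − 7 = 2458.

2458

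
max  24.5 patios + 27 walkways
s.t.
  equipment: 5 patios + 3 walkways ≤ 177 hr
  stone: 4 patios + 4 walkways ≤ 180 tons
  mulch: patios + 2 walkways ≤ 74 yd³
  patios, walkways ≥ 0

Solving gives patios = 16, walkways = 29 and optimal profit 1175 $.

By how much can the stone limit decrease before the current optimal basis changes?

Binding constraints: stone, mulch. The basis is B = [[4,4],[1,2]] with det 4.
Per unit decrease in stone, x* moves by d = (-0.5, 0.25).
The basis stays optimal until patios reaches 0; allowable decrease = 32 tons.

32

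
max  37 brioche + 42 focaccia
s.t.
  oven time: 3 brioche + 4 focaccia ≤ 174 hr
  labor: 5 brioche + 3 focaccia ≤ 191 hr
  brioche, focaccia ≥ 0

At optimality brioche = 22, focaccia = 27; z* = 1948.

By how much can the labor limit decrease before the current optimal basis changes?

60.5

Binding constraints: oven time, labor. The basis is B = [[3,4],[5,3]] with det -11.
Per unit decrease in labor, x* moves by d = (-0.3636, 0.2727).
The basis stays optimal until brioche reaches 0; allowable decrease = 60.5 hr.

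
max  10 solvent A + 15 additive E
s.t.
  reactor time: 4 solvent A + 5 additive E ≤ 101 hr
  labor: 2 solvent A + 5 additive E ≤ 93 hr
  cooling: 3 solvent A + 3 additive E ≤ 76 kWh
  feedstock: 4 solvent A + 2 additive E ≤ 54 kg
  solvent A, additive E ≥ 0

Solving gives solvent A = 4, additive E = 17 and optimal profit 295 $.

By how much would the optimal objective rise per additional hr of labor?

1

Binding: reactor time and labor. Non-binding: cooling (13 unused), feedstock (4 unused).
Slack constraints have shadow price 0 (complementary slackness).
From A_Bᵀ y = c: 4·y_reactor time + 2·y_labor = 10; 5·y_reactor time + 5·y_labor = 15.
→ y_reactor time = 2 and y_labor = 1.
Shadow price of labor = 1.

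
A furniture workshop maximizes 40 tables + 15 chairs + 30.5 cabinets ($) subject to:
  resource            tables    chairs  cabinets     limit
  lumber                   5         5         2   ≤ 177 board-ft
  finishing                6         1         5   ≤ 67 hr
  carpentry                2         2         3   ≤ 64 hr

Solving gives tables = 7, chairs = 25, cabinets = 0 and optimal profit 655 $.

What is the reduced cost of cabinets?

Binding: finishing and carpentry. Non-binding: lumber (17 unused).
Since lumber is not tight, its dual is 0.
Dual feasibility on the basic columns requires 6·y_finishing + 2·y_carpentry = 40, 1·y_finishing + 2·y_carpentry = 15.
This yields shadow prices y_finishing = 5, y_carpentry = 5.
Reduced cost of cabinets: c₃ − yᵀa₃ = 30.5 − (5·5 + 5·3) = 30.5 − 40 = -9.5.

-9.5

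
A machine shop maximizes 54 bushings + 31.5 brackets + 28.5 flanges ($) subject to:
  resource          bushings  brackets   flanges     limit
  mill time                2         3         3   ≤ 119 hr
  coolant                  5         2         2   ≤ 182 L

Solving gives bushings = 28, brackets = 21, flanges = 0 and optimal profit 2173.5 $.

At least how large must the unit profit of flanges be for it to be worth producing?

31.5

Check each constraint at x*: mill time 119/119 (tight); coolant 182/182 (tight).
From A_Bᵀ y = c: 2·y_mill time + 5·y_coolant = 54; 3·y_mill time + 2·y_coolant = 31.5.
This yields shadow prices y_mill time = 4.5, y_coolant = 9.
flanges enters the basis when its profit ≥ yᵀa₃ = 4.5·3 + 9·2 = 31.5.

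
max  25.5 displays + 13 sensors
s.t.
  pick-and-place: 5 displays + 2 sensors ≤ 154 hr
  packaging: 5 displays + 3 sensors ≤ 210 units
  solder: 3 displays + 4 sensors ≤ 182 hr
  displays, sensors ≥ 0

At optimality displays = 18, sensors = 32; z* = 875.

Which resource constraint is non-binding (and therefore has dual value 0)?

pick-and-place: 154/154 (binding)
packaging: 186/210 (slack 24)
solder: 182/182 (binding)
By complementary slackness, a constraint with positive slack has shadow price 0 → packaging.

packaging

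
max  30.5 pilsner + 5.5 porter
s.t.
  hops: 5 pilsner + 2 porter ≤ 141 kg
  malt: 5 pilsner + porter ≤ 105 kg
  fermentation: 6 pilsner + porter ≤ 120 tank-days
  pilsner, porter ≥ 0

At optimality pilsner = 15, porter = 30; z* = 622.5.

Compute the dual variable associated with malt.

Check each constraint at x*: hops 135/141 (slack 6); malt 105/105 (tight); fermentation 120/120 (tight).
By complementary slackness, y = 0 for the non-binding constraint.
The binding rows give the dual system: 5·y_malt + 6·y_fermentation = 30.5 and 1·y_malt + 1·y_fermentation = 5.5.
Solving: y_malt = 2.5, y_fermentation = 3.
Shadow price of malt = 2.5.

2.5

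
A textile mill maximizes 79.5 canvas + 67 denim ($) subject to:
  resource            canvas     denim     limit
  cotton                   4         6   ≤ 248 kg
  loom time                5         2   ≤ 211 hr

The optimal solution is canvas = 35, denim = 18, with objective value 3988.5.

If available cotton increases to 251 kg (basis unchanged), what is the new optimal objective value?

4012.5

At the optimum: cotton uses 248 of 248 (binding); loom time uses 211 of 211 (binding).
From A_Bᵀ y = c: 4·y_cotton + 5·y_loom time = 79.5; 6·y_cotton + 2·y_loom time = 67.
This yields shadow prices y_cotton = 8, y_loom time = 9.5.
Δz = y_cotton·Δb = 8 × (3) = 24, so new z* = 3988.5 + 24 = 4012.5.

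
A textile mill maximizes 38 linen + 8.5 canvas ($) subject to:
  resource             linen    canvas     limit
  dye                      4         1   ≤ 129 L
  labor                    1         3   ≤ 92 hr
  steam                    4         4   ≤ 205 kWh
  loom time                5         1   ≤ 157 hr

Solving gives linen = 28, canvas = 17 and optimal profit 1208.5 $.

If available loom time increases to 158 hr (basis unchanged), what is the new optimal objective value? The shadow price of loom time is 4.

Δb = 1, so new z* = 1208.5 + (4)·(1) = 1208.5 + 4 = 1212.5.

1212.5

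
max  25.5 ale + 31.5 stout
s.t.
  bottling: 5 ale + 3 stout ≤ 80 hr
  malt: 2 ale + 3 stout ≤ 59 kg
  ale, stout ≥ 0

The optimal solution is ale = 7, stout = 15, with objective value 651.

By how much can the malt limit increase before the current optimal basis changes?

Binding constraints: bottling, malt. The basis is B = [[5,3],[2,3]] with det 9.
Per unit increase in malt, x* moves by d = (-0.3333, 0.5556).
The basis stays optimal until ale reaches 0; allowable increase = 21 kg.

21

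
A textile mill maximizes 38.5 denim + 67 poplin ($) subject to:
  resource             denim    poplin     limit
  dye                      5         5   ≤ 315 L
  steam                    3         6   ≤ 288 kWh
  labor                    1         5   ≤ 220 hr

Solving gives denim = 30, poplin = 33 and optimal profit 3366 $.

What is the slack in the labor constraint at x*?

25

labor used = 1·30 + 5·33 = 195; slack = 220 − 195 = 25.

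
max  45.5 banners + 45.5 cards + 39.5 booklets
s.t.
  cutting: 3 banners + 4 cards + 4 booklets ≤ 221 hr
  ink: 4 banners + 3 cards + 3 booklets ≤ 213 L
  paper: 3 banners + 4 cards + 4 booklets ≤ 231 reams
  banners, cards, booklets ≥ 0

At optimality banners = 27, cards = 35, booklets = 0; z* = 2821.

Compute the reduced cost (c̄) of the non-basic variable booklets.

-6

Check each constraint at x*: cutting 221/221 (tight); ink 213/213 (tight); paper 221/231 (slack 10).
Since paper is not tight, its dual is 0.
From A_Bᵀ y = c: 3·y_cutting + 4·y_ink = 45.5; 4·y_cutting + 3·y_ink = 45.5.
→ y_cutting = 6.5 and y_ink = 6.5.
Reduced cost of booklets: c₃ − yᵀa₃ = 39.5 − (6.5·4 + 6.5·3) = 39.5 − 45.5 = -6.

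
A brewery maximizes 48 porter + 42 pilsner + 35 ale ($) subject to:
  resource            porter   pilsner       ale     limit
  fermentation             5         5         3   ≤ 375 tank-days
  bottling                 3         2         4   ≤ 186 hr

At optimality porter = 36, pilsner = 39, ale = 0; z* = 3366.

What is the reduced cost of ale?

-7

Both fermentation and bottling are binding at x*.
Dual feasibility on the basic columns requires 5·y_fermentation + 3·y_bottling = 48, 5·y_fermentation + 2·y_bottling = 42.
Solving: y_fermentation = 6, y_bottling = 6.
Reduced cost of ale: c₃ − yᵀa₃ = 35 − (6·3 + 6·4) = 35 − 42 = -7.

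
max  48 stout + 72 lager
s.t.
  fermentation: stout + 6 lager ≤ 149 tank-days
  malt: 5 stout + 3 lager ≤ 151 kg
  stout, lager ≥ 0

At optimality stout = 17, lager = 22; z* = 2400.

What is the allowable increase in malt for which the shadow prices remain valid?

Binding constraints: fermentation, malt. The basis is B = [[1,6],[5,3]] with det -27.
Per unit increase in malt, x* moves by d = (0.2222, -0.037).
The basis stays optimal until lager reaches 0; allowable increase = 594 kg.

594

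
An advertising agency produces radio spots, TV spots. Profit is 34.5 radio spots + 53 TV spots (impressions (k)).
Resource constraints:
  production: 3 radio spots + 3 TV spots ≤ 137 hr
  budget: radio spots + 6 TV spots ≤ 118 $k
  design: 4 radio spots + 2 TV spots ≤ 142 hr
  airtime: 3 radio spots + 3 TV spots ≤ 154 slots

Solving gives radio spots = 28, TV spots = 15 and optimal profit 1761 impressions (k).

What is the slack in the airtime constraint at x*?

25

airtime used = 3·28 + 3·15 = 129; slack = 154 − 129 = 25.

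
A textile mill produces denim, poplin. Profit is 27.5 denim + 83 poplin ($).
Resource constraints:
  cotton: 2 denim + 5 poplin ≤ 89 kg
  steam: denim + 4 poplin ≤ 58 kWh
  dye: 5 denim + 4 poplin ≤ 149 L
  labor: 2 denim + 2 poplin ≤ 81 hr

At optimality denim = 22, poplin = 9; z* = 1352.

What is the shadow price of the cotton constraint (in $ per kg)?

9

Check each constraint at x*: cotton 89/89 (tight); steam 58/58 (tight); dye 146/149 (slack 3); labor 62/81 (slack 19).
Slack constraints have shadow price 0 (complementary slackness).
The binding rows give the dual system: 2·y_cotton + 1·y_steam = 27.5 and 5·y_cotton + 4·y_steam = 83.
Solving: y_cotton = 9, y_steam = 9.5.
Shadow price of cotton = 9.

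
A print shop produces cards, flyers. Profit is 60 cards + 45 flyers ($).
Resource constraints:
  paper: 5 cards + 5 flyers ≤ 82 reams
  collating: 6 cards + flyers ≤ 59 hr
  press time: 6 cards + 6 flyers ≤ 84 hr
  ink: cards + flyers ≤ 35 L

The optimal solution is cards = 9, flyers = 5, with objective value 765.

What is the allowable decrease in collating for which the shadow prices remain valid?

Binding constraints: collating, press time. The basis is B = [[6,1],[6,6]] with det 30.
Per unit decrease in collating, x* moves by d = (-0.2, 0.2).
The basis stays optimal until cards reaches 0; allowable decrease = 45 hr.

45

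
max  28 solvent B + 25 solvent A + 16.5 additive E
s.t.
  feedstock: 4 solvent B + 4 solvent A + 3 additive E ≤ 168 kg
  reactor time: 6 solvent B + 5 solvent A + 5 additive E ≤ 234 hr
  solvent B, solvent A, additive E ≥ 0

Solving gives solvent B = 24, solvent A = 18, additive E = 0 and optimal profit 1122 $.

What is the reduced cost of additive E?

-6

Check each constraint at x*: feedstock 168/168 (tight); reactor time 234/234 (tight).
The binding rows give the dual system: 4·y_feedstock + 6·y_reactor time = 28 and 4·y_feedstock + 5·y_reactor time = 25.
This yields shadow prices y_feedstock = 2.5, y_reactor time = 3.
Reduced cost of additive E: c₃ − yᵀa₃ = 16.5 − (2.5·3 + 3·5) = 16.5 − 22.5 = -6.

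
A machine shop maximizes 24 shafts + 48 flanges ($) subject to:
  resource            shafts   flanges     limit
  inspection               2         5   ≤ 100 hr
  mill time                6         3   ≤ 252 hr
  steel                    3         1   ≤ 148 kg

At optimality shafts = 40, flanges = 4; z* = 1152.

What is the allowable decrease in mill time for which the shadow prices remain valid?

Binding constraints: inspection, mill time. The basis is B = [[2,5],[6,3]] with det -24.
Per unit decrease in mill time, x* moves by d = (-0.2083, 0.0833).
The basis stays optimal until shafts reaches 0; allowable decrease = 192 hr.

192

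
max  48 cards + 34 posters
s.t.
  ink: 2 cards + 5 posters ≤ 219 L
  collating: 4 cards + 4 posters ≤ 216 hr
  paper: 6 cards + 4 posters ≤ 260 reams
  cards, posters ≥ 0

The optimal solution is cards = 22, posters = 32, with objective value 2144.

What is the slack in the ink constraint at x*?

15

ink used = 2·22 + 5·32 = 204; slack = 219 − 204 = 15.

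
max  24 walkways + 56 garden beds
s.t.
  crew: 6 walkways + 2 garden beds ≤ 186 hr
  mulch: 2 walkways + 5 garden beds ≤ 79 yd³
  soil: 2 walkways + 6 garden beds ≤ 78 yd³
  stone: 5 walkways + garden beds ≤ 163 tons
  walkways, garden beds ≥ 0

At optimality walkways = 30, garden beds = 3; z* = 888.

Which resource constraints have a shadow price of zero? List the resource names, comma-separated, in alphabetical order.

mulch, stone

crew: 186/186 (binding)
mulch: 75/79 (slack 4)
soil: 78/78 (binding)
stone: 153/163 (slack 10)
By complementary slackness, a constraint with positive slack has shadow price 0 → mulch, stone.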